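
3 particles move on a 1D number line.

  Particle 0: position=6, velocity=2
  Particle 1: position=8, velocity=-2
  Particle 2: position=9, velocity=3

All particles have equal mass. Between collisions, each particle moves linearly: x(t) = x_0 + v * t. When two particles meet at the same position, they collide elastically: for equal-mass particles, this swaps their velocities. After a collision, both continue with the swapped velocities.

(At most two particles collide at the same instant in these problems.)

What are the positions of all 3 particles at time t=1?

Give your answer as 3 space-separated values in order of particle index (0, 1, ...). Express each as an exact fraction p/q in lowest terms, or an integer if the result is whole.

Answer: 6 8 12

Derivation:
Collision at t=1/2: particles 0 and 1 swap velocities; positions: p0=7 p1=7 p2=21/2; velocities now: v0=-2 v1=2 v2=3
Advance to t=1 (no further collisions before then); velocities: v0=-2 v1=2 v2=3; positions = 6 8 12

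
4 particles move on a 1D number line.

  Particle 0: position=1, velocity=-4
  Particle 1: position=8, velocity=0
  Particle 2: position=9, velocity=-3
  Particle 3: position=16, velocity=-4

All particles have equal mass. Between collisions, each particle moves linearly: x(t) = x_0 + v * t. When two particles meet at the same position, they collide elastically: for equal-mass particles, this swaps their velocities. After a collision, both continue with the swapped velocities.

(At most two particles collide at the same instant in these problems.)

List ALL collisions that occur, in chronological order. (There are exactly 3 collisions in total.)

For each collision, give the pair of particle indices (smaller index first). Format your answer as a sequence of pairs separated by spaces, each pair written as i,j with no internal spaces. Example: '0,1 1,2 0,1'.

Collision at t=1/3: particles 1 and 2 swap velocities; positions: p0=-1/3 p1=8 p2=8 p3=44/3; velocities now: v0=-4 v1=-3 v2=0 v3=-4
Collision at t=2: particles 2 and 3 swap velocities; positions: p0=-7 p1=3 p2=8 p3=8; velocities now: v0=-4 v1=-3 v2=-4 v3=0
Collision at t=7: particles 1 and 2 swap velocities; positions: p0=-27 p1=-12 p2=-12 p3=8; velocities now: v0=-4 v1=-4 v2=-3 v3=0

Answer: 1,2 2,3 1,2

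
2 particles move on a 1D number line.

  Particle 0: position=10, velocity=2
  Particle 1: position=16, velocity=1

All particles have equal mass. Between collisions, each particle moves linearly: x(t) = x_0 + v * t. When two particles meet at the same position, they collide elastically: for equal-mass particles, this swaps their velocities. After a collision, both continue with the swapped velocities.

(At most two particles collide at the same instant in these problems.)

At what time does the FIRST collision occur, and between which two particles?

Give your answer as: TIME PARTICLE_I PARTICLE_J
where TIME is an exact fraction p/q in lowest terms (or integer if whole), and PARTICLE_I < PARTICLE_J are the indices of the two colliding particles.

Answer: 6 0 1

Derivation:
Pair (0,1): pos 10,16 vel 2,1 -> gap=6, closing at 1/unit, collide at t=6
Earliest collision: t=6 between 0 and 1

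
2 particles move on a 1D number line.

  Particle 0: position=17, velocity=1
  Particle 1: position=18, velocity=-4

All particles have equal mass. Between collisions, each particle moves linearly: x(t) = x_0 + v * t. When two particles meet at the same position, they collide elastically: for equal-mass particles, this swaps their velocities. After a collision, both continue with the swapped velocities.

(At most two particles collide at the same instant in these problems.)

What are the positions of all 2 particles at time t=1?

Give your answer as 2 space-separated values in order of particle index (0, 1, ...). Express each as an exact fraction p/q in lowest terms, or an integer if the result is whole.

Answer: 14 18

Derivation:
Collision at t=1/5: particles 0 and 1 swap velocities; positions: p0=86/5 p1=86/5; velocities now: v0=-4 v1=1
Advance to t=1 (no further collisions before then); velocities: v0=-4 v1=1; positions = 14 18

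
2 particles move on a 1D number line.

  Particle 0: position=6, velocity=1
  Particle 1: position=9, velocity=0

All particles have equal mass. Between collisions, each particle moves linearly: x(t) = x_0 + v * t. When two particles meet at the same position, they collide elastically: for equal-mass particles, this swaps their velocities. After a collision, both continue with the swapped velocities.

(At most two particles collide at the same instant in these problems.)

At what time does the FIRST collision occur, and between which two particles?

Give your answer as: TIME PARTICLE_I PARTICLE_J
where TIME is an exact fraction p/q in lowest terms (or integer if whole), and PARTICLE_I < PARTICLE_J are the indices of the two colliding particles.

Answer: 3 0 1

Derivation:
Pair (0,1): pos 6,9 vel 1,0 -> gap=3, closing at 1/unit, collide at t=3
Earliest collision: t=3 between 0 and 1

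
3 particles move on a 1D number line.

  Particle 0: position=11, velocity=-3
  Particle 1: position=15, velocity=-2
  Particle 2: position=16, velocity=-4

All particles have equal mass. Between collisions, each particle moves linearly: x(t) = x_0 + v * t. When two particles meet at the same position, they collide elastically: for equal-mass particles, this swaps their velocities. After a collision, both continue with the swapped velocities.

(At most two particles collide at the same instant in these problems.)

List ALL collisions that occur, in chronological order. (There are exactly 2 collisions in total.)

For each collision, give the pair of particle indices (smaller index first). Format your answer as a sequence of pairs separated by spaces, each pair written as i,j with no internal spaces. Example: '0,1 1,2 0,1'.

Collision at t=1/2: particles 1 and 2 swap velocities; positions: p0=19/2 p1=14 p2=14; velocities now: v0=-3 v1=-4 v2=-2
Collision at t=5: particles 0 and 1 swap velocities; positions: p0=-4 p1=-4 p2=5; velocities now: v0=-4 v1=-3 v2=-2

Answer: 1,2 0,1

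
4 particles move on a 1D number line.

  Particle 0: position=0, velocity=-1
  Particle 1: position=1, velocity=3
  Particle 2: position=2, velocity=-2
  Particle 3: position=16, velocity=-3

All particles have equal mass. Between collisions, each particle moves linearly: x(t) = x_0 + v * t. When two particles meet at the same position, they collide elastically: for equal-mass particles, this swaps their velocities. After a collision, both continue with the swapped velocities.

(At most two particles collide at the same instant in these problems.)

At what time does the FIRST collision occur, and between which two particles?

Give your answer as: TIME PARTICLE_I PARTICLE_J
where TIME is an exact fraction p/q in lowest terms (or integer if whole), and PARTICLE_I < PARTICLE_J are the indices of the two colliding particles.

Answer: 1/5 1 2

Derivation:
Pair (0,1): pos 0,1 vel -1,3 -> not approaching (rel speed -4 <= 0)
Pair (1,2): pos 1,2 vel 3,-2 -> gap=1, closing at 5/unit, collide at t=1/5
Pair (2,3): pos 2,16 vel -2,-3 -> gap=14, closing at 1/unit, collide at t=14
Earliest collision: t=1/5 between 1 and 2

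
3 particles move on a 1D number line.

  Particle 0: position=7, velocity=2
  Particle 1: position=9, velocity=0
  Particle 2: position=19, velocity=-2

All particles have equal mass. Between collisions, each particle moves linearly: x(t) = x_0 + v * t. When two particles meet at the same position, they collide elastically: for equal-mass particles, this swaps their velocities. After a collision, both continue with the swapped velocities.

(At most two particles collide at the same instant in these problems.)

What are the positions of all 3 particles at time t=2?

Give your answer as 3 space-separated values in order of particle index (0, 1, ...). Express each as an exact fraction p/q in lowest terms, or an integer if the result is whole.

Answer: 9 11 15

Derivation:
Collision at t=1: particles 0 and 1 swap velocities; positions: p0=9 p1=9 p2=17; velocities now: v0=0 v1=2 v2=-2
Advance to t=2 (no further collisions before then); velocities: v0=0 v1=2 v2=-2; positions = 9 11 15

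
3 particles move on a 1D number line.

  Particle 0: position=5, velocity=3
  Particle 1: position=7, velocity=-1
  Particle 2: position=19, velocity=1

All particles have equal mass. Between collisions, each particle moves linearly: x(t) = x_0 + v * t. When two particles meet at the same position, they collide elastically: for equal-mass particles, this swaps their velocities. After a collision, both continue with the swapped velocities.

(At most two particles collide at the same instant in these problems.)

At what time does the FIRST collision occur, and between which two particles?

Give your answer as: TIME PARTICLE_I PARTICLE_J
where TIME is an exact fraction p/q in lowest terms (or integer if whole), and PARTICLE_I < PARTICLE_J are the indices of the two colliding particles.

Answer: 1/2 0 1

Derivation:
Pair (0,1): pos 5,7 vel 3,-1 -> gap=2, closing at 4/unit, collide at t=1/2
Pair (1,2): pos 7,19 vel -1,1 -> not approaching (rel speed -2 <= 0)
Earliest collision: t=1/2 between 0 and 1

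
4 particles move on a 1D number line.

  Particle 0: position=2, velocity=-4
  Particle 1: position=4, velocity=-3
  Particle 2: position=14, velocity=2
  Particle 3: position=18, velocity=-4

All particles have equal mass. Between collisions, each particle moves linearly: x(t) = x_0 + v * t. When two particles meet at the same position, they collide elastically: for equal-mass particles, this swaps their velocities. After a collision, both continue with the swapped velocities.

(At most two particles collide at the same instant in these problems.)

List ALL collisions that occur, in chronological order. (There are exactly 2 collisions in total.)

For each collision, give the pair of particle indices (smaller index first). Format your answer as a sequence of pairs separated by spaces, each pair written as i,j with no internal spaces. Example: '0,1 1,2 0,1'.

Collision at t=2/3: particles 2 and 3 swap velocities; positions: p0=-2/3 p1=2 p2=46/3 p3=46/3; velocities now: v0=-4 v1=-3 v2=-4 v3=2
Collision at t=14: particles 1 and 2 swap velocities; positions: p0=-54 p1=-38 p2=-38 p3=42; velocities now: v0=-4 v1=-4 v2=-3 v3=2

Answer: 2,3 1,2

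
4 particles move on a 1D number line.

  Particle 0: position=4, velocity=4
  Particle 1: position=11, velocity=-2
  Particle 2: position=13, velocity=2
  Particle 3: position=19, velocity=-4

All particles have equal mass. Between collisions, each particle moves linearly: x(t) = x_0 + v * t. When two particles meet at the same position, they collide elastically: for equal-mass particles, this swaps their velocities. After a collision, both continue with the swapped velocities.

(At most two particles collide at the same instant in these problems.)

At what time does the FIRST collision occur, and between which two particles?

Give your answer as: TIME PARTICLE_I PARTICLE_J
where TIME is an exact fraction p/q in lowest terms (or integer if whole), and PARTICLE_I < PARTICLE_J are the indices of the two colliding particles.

Answer: 1 2 3

Derivation:
Pair (0,1): pos 4,11 vel 4,-2 -> gap=7, closing at 6/unit, collide at t=7/6
Pair (1,2): pos 11,13 vel -2,2 -> not approaching (rel speed -4 <= 0)
Pair (2,3): pos 13,19 vel 2,-4 -> gap=6, closing at 6/unit, collide at t=1
Earliest collision: t=1 between 2 and 3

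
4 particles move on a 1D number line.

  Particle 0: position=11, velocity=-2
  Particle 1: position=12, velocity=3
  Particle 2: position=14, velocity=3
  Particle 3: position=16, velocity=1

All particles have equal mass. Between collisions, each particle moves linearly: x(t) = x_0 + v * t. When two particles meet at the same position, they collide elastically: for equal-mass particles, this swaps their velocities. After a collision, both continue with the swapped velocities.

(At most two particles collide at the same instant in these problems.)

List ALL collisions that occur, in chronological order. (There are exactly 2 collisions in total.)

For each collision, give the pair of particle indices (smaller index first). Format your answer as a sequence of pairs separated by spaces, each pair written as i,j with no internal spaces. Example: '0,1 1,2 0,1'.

Answer: 2,3 1,2

Derivation:
Collision at t=1: particles 2 and 3 swap velocities; positions: p0=9 p1=15 p2=17 p3=17; velocities now: v0=-2 v1=3 v2=1 v3=3
Collision at t=2: particles 1 and 2 swap velocities; positions: p0=7 p1=18 p2=18 p3=20; velocities now: v0=-2 v1=1 v2=3 v3=3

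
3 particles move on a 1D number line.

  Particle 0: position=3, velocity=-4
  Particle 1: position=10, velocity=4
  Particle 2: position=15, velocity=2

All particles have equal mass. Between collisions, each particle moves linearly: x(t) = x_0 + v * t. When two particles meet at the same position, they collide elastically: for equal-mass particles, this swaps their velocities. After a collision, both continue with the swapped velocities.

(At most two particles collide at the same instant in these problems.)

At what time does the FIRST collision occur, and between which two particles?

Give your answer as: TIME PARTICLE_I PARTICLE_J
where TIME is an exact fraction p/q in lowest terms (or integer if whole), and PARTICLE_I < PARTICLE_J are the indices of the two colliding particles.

Pair (0,1): pos 3,10 vel -4,4 -> not approaching (rel speed -8 <= 0)
Pair (1,2): pos 10,15 vel 4,2 -> gap=5, closing at 2/unit, collide at t=5/2
Earliest collision: t=5/2 between 1 and 2

Answer: 5/2 1 2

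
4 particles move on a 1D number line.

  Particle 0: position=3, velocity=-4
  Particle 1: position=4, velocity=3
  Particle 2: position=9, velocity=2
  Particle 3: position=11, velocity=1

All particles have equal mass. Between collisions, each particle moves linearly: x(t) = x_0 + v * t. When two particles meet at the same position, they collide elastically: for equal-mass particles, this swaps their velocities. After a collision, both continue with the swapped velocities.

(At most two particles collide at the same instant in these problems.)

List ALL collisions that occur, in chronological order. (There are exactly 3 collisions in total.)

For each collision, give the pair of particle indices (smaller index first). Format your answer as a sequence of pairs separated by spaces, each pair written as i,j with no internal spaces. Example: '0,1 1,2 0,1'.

Answer: 2,3 1,2 2,3

Derivation:
Collision at t=2: particles 2 and 3 swap velocities; positions: p0=-5 p1=10 p2=13 p3=13; velocities now: v0=-4 v1=3 v2=1 v3=2
Collision at t=7/2: particles 1 and 2 swap velocities; positions: p0=-11 p1=29/2 p2=29/2 p3=16; velocities now: v0=-4 v1=1 v2=3 v3=2
Collision at t=5: particles 2 and 3 swap velocities; positions: p0=-17 p1=16 p2=19 p3=19; velocities now: v0=-4 v1=1 v2=2 v3=3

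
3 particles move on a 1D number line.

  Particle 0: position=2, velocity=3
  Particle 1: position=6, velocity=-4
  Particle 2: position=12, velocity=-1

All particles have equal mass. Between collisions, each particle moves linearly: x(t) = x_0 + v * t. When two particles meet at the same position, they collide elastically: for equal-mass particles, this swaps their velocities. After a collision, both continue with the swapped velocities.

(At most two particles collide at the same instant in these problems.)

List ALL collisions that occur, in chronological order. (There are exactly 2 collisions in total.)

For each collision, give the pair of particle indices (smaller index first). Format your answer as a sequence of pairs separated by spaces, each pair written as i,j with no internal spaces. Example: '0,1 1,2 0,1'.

Answer: 0,1 1,2

Derivation:
Collision at t=4/7: particles 0 and 1 swap velocities; positions: p0=26/7 p1=26/7 p2=80/7; velocities now: v0=-4 v1=3 v2=-1
Collision at t=5/2: particles 1 and 2 swap velocities; positions: p0=-4 p1=19/2 p2=19/2; velocities now: v0=-4 v1=-1 v2=3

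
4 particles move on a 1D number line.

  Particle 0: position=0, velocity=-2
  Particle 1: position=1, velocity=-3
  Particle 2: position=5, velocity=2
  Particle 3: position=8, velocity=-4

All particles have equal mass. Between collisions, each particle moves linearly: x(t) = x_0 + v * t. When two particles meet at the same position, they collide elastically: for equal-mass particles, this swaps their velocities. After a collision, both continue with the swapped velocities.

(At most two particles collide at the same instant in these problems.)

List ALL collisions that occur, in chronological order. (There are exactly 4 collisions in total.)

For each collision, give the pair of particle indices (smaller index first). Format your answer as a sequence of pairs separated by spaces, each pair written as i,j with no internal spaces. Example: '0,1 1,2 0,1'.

Answer: 2,3 0,1 1,2 0,1

Derivation:
Collision at t=1/2: particles 2 and 3 swap velocities; positions: p0=-1 p1=-1/2 p2=6 p3=6; velocities now: v0=-2 v1=-3 v2=-4 v3=2
Collision at t=1: particles 0 and 1 swap velocities; positions: p0=-2 p1=-2 p2=4 p3=7; velocities now: v0=-3 v1=-2 v2=-4 v3=2
Collision at t=4: particles 1 and 2 swap velocities; positions: p0=-11 p1=-8 p2=-8 p3=13; velocities now: v0=-3 v1=-4 v2=-2 v3=2
Collision at t=7: particles 0 and 1 swap velocities; positions: p0=-20 p1=-20 p2=-14 p3=19; velocities now: v0=-4 v1=-3 v2=-2 v3=2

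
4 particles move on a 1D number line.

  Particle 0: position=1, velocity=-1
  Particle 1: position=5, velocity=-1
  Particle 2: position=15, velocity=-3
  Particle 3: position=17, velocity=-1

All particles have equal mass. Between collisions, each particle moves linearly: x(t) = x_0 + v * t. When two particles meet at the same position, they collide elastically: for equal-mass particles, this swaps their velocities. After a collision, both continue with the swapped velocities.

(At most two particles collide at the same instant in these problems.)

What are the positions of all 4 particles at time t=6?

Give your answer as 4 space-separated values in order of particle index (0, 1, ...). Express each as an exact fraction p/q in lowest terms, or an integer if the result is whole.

Collision at t=5: particles 1 and 2 swap velocities; positions: p0=-4 p1=0 p2=0 p3=12; velocities now: v0=-1 v1=-3 v2=-1 v3=-1
Advance to t=6 (no further collisions before then); velocities: v0=-1 v1=-3 v2=-1 v3=-1; positions = -5 -3 -1 11

Answer: -5 -3 -1 11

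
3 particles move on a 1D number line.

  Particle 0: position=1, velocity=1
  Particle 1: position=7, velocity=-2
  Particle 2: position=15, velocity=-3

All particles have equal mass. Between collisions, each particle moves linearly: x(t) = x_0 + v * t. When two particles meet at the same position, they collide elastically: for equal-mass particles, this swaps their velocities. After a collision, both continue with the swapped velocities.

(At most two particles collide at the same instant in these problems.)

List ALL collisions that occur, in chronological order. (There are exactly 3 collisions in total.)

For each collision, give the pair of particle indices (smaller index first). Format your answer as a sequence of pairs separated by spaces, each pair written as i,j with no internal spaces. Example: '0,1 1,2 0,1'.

Answer: 0,1 1,2 0,1

Derivation:
Collision at t=2: particles 0 and 1 swap velocities; positions: p0=3 p1=3 p2=9; velocities now: v0=-2 v1=1 v2=-3
Collision at t=7/2: particles 1 and 2 swap velocities; positions: p0=0 p1=9/2 p2=9/2; velocities now: v0=-2 v1=-3 v2=1
Collision at t=8: particles 0 and 1 swap velocities; positions: p0=-9 p1=-9 p2=9; velocities now: v0=-3 v1=-2 v2=1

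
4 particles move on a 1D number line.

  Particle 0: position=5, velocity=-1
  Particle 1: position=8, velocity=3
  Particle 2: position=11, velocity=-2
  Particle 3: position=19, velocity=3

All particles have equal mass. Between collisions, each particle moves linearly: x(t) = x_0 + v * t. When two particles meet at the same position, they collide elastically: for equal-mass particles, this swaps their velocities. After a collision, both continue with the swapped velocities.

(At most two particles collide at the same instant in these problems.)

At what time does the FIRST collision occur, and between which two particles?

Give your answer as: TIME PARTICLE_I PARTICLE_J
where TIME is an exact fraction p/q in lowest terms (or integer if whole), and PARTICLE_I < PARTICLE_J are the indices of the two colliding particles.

Pair (0,1): pos 5,8 vel -1,3 -> not approaching (rel speed -4 <= 0)
Pair (1,2): pos 8,11 vel 3,-2 -> gap=3, closing at 5/unit, collide at t=3/5
Pair (2,3): pos 11,19 vel -2,3 -> not approaching (rel speed -5 <= 0)
Earliest collision: t=3/5 between 1 and 2

Answer: 3/5 1 2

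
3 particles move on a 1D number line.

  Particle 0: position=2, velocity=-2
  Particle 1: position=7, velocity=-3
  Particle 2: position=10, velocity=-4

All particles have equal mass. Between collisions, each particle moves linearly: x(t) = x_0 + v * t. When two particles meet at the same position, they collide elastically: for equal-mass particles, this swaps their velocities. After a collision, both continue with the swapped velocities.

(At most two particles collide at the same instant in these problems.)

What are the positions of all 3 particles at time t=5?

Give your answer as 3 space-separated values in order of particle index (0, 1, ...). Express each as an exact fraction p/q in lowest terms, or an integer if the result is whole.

Answer: -10 -8 -8

Derivation:
Collision at t=3: particles 1 and 2 swap velocities; positions: p0=-4 p1=-2 p2=-2; velocities now: v0=-2 v1=-4 v2=-3
Collision at t=4: particles 0 and 1 swap velocities; positions: p0=-6 p1=-6 p2=-5; velocities now: v0=-4 v1=-2 v2=-3
Collision at t=5: particles 1 and 2 swap velocities; positions: p0=-10 p1=-8 p2=-8; velocities now: v0=-4 v1=-3 v2=-2
Advance to t=5 (no further collisions before then); velocities: v0=-4 v1=-3 v2=-2; positions = -10 -8 -8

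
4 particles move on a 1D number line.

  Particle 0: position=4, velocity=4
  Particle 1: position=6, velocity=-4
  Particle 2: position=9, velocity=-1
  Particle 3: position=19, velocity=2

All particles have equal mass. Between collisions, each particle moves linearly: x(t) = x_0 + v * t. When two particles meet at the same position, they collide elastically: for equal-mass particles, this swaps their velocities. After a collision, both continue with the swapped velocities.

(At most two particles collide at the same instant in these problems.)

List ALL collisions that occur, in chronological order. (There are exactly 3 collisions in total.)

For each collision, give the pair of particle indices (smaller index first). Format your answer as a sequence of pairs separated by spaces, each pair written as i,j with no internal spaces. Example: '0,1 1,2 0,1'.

Collision at t=1/4: particles 0 and 1 swap velocities; positions: p0=5 p1=5 p2=35/4 p3=39/2; velocities now: v0=-4 v1=4 v2=-1 v3=2
Collision at t=1: particles 1 and 2 swap velocities; positions: p0=2 p1=8 p2=8 p3=21; velocities now: v0=-4 v1=-1 v2=4 v3=2
Collision at t=15/2: particles 2 and 3 swap velocities; positions: p0=-24 p1=3/2 p2=34 p3=34; velocities now: v0=-4 v1=-1 v2=2 v3=4

Answer: 0,1 1,2 2,3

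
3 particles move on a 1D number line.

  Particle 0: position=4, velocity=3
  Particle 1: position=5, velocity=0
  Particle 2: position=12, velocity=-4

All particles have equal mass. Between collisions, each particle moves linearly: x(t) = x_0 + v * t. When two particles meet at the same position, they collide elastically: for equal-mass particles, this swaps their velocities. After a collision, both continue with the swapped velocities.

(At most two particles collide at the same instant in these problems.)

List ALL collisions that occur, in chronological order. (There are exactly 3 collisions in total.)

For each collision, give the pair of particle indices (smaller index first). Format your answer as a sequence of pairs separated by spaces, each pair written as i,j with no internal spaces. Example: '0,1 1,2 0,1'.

Collision at t=1/3: particles 0 and 1 swap velocities; positions: p0=5 p1=5 p2=32/3; velocities now: v0=0 v1=3 v2=-4
Collision at t=8/7: particles 1 and 2 swap velocities; positions: p0=5 p1=52/7 p2=52/7; velocities now: v0=0 v1=-4 v2=3
Collision at t=7/4: particles 0 and 1 swap velocities; positions: p0=5 p1=5 p2=37/4; velocities now: v0=-4 v1=0 v2=3

Answer: 0,1 1,2 0,1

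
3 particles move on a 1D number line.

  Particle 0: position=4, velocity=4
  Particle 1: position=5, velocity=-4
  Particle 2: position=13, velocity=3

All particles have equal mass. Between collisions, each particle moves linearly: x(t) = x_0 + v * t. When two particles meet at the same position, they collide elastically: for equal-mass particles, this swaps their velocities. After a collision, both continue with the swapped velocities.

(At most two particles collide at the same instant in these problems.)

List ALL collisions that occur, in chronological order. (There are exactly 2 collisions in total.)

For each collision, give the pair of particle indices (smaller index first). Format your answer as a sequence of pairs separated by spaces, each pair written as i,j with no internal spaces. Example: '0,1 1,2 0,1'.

Collision at t=1/8: particles 0 and 1 swap velocities; positions: p0=9/2 p1=9/2 p2=107/8; velocities now: v0=-4 v1=4 v2=3
Collision at t=9: particles 1 and 2 swap velocities; positions: p0=-31 p1=40 p2=40; velocities now: v0=-4 v1=3 v2=4

Answer: 0,1 1,2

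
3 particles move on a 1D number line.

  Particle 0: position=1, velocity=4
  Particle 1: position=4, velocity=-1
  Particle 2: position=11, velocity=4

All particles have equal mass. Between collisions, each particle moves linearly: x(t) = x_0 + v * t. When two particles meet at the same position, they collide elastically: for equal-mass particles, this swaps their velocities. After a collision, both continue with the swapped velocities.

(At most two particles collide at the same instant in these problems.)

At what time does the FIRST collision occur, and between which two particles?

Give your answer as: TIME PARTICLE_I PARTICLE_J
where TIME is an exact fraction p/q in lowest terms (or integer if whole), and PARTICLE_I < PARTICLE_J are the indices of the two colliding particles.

Answer: 3/5 0 1

Derivation:
Pair (0,1): pos 1,4 vel 4,-1 -> gap=3, closing at 5/unit, collide at t=3/5
Pair (1,2): pos 4,11 vel -1,4 -> not approaching (rel speed -5 <= 0)
Earliest collision: t=3/5 between 0 and 1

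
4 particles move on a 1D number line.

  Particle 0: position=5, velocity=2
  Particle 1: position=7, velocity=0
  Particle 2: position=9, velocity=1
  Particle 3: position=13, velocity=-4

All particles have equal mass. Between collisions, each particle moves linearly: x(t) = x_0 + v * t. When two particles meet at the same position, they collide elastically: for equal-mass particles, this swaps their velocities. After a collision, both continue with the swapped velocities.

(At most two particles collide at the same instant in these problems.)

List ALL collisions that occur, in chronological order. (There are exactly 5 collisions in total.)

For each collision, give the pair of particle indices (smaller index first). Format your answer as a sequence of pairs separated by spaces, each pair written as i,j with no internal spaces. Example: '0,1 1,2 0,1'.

Answer: 2,3 0,1 1,2 0,1 2,3

Derivation:
Collision at t=4/5: particles 2 and 3 swap velocities; positions: p0=33/5 p1=7 p2=49/5 p3=49/5; velocities now: v0=2 v1=0 v2=-4 v3=1
Collision at t=1: particles 0 and 1 swap velocities; positions: p0=7 p1=7 p2=9 p3=10; velocities now: v0=0 v1=2 v2=-4 v3=1
Collision at t=4/3: particles 1 and 2 swap velocities; positions: p0=7 p1=23/3 p2=23/3 p3=31/3; velocities now: v0=0 v1=-4 v2=2 v3=1
Collision at t=3/2: particles 0 and 1 swap velocities; positions: p0=7 p1=7 p2=8 p3=21/2; velocities now: v0=-4 v1=0 v2=2 v3=1
Collision at t=4: particles 2 and 3 swap velocities; positions: p0=-3 p1=7 p2=13 p3=13; velocities now: v0=-4 v1=0 v2=1 v3=2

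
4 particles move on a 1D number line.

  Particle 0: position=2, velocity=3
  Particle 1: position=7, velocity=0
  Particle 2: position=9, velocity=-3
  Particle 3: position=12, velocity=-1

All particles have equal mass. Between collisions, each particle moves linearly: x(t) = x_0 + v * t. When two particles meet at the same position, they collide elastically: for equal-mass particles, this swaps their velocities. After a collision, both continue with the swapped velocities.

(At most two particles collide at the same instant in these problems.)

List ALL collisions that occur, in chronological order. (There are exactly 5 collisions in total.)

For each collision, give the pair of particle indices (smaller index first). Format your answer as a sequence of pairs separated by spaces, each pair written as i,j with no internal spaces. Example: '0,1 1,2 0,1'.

Answer: 1,2 0,1 1,2 2,3 1,2

Derivation:
Collision at t=2/3: particles 1 and 2 swap velocities; positions: p0=4 p1=7 p2=7 p3=34/3; velocities now: v0=3 v1=-3 v2=0 v3=-1
Collision at t=7/6: particles 0 and 1 swap velocities; positions: p0=11/2 p1=11/2 p2=7 p3=65/6; velocities now: v0=-3 v1=3 v2=0 v3=-1
Collision at t=5/3: particles 1 and 2 swap velocities; positions: p0=4 p1=7 p2=7 p3=31/3; velocities now: v0=-3 v1=0 v2=3 v3=-1
Collision at t=5/2: particles 2 and 3 swap velocities; positions: p0=3/2 p1=7 p2=19/2 p3=19/2; velocities now: v0=-3 v1=0 v2=-1 v3=3
Collision at t=5: particles 1 and 2 swap velocities; positions: p0=-6 p1=7 p2=7 p3=17; velocities now: v0=-3 v1=-1 v2=0 v3=3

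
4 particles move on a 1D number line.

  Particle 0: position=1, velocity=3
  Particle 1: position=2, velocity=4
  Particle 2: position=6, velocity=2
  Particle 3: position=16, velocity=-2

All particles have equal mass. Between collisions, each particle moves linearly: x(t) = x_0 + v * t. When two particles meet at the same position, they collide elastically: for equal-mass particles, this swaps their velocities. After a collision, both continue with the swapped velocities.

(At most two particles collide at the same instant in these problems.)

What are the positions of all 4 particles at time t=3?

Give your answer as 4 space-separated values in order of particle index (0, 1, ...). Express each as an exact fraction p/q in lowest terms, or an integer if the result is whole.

Answer: 10 10 12 14

Derivation:
Collision at t=2: particles 1 and 2 swap velocities; positions: p0=7 p1=10 p2=10 p3=12; velocities now: v0=3 v1=2 v2=4 v3=-2
Collision at t=7/3: particles 2 and 3 swap velocities; positions: p0=8 p1=32/3 p2=34/3 p3=34/3; velocities now: v0=3 v1=2 v2=-2 v3=4
Collision at t=5/2: particles 1 and 2 swap velocities; positions: p0=17/2 p1=11 p2=11 p3=12; velocities now: v0=3 v1=-2 v2=2 v3=4
Collision at t=3: particles 0 and 1 swap velocities; positions: p0=10 p1=10 p2=12 p3=14; velocities now: v0=-2 v1=3 v2=2 v3=4
Advance to t=3 (no further collisions before then); velocities: v0=-2 v1=3 v2=2 v3=4; positions = 10 10 12 14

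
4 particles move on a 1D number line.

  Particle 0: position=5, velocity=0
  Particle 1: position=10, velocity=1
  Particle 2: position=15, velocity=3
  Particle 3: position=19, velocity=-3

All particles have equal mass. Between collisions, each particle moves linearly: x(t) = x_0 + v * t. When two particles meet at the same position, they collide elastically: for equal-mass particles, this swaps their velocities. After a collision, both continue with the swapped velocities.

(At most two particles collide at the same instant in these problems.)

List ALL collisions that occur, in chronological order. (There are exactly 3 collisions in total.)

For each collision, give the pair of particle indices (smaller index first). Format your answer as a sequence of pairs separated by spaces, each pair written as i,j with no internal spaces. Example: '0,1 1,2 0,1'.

Collision at t=2/3: particles 2 and 3 swap velocities; positions: p0=5 p1=32/3 p2=17 p3=17; velocities now: v0=0 v1=1 v2=-3 v3=3
Collision at t=9/4: particles 1 and 2 swap velocities; positions: p0=5 p1=49/4 p2=49/4 p3=87/4; velocities now: v0=0 v1=-3 v2=1 v3=3
Collision at t=14/3: particles 0 and 1 swap velocities; positions: p0=5 p1=5 p2=44/3 p3=29; velocities now: v0=-3 v1=0 v2=1 v3=3

Answer: 2,3 1,2 0,1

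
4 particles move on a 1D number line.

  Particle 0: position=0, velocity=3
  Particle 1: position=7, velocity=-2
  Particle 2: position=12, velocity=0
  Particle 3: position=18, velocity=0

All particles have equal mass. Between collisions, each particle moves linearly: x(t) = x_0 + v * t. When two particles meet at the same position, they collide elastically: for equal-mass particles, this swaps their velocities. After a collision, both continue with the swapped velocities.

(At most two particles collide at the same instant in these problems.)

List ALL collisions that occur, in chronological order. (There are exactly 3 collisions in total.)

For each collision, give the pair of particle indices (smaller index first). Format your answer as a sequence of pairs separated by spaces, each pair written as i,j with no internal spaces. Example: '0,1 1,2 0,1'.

Answer: 0,1 1,2 2,3

Derivation:
Collision at t=7/5: particles 0 and 1 swap velocities; positions: p0=21/5 p1=21/5 p2=12 p3=18; velocities now: v0=-2 v1=3 v2=0 v3=0
Collision at t=4: particles 1 and 2 swap velocities; positions: p0=-1 p1=12 p2=12 p3=18; velocities now: v0=-2 v1=0 v2=3 v3=0
Collision at t=6: particles 2 and 3 swap velocities; positions: p0=-5 p1=12 p2=18 p3=18; velocities now: v0=-2 v1=0 v2=0 v3=3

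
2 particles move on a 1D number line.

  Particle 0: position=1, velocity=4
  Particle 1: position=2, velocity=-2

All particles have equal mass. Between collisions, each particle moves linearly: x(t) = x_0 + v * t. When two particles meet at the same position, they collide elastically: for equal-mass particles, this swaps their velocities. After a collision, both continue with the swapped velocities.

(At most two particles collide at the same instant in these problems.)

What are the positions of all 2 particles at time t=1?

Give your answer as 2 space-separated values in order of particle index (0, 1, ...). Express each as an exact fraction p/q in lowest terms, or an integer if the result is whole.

Answer: 0 5

Derivation:
Collision at t=1/6: particles 0 and 1 swap velocities; positions: p0=5/3 p1=5/3; velocities now: v0=-2 v1=4
Advance to t=1 (no further collisions before then); velocities: v0=-2 v1=4; positions = 0 5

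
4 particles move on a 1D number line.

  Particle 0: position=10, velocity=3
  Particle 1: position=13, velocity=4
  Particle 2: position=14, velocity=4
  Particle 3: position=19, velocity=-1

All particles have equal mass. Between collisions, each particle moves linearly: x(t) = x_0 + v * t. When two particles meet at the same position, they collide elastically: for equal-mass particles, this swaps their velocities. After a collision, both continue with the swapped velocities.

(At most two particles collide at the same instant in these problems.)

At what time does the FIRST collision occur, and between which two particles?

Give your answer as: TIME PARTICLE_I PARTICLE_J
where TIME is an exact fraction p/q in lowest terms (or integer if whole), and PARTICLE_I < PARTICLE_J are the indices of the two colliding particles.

Pair (0,1): pos 10,13 vel 3,4 -> not approaching (rel speed -1 <= 0)
Pair (1,2): pos 13,14 vel 4,4 -> not approaching (rel speed 0 <= 0)
Pair (2,3): pos 14,19 vel 4,-1 -> gap=5, closing at 5/unit, collide at t=1
Earliest collision: t=1 between 2 and 3

Answer: 1 2 3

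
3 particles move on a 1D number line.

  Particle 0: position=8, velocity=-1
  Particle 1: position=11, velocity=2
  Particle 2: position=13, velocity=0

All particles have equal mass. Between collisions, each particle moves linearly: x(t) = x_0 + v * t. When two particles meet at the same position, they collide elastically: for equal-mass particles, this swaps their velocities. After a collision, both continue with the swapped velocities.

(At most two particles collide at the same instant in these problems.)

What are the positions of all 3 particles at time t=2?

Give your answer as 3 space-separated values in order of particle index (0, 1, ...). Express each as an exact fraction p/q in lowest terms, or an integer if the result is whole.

Collision at t=1: particles 1 and 2 swap velocities; positions: p0=7 p1=13 p2=13; velocities now: v0=-1 v1=0 v2=2
Advance to t=2 (no further collisions before then); velocities: v0=-1 v1=0 v2=2; positions = 6 13 15

Answer: 6 13 15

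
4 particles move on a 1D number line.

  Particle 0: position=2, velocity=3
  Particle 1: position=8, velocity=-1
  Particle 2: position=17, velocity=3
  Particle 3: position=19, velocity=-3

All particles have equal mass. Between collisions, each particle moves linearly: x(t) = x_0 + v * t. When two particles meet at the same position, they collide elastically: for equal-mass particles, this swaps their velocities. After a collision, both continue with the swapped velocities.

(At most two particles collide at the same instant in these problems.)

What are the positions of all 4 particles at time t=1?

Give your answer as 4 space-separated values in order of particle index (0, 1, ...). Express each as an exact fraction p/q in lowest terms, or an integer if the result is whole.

Collision at t=1/3: particles 2 and 3 swap velocities; positions: p0=3 p1=23/3 p2=18 p3=18; velocities now: v0=3 v1=-1 v2=-3 v3=3
Advance to t=1 (no further collisions before then); velocities: v0=3 v1=-1 v2=-3 v3=3; positions = 5 7 16 20

Answer: 5 7 16 20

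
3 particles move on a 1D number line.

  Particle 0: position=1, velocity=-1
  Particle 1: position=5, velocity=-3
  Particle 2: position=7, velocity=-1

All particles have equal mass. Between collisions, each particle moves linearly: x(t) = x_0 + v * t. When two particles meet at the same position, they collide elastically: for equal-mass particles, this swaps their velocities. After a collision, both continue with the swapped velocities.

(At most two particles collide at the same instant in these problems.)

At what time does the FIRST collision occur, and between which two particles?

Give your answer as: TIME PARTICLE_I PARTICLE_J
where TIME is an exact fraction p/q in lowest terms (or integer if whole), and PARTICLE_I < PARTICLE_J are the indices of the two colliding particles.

Answer: 2 0 1

Derivation:
Pair (0,1): pos 1,5 vel -1,-3 -> gap=4, closing at 2/unit, collide at t=2
Pair (1,2): pos 5,7 vel -3,-1 -> not approaching (rel speed -2 <= 0)
Earliest collision: t=2 between 0 and 1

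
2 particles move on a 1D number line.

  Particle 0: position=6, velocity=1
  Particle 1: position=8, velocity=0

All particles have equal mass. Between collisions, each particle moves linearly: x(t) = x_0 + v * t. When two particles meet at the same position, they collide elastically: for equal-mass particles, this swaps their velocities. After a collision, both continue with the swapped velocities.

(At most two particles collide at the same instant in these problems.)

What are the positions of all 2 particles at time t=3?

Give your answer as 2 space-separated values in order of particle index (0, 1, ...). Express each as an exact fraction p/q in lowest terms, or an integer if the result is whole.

Answer: 8 9

Derivation:
Collision at t=2: particles 0 and 1 swap velocities; positions: p0=8 p1=8; velocities now: v0=0 v1=1
Advance to t=3 (no further collisions before then); velocities: v0=0 v1=1; positions = 8 9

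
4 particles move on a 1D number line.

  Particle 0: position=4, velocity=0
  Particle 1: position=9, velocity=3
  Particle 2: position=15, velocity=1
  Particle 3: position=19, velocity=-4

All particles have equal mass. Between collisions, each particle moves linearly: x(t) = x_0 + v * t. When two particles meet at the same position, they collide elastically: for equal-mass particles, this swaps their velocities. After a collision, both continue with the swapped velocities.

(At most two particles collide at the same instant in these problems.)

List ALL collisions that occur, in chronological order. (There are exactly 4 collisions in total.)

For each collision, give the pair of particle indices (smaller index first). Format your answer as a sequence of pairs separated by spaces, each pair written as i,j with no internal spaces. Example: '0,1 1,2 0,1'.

Collision at t=4/5: particles 2 and 3 swap velocities; positions: p0=4 p1=57/5 p2=79/5 p3=79/5; velocities now: v0=0 v1=3 v2=-4 v3=1
Collision at t=10/7: particles 1 and 2 swap velocities; positions: p0=4 p1=93/7 p2=93/7 p3=115/7; velocities now: v0=0 v1=-4 v2=3 v3=1
Collision at t=3: particles 2 and 3 swap velocities; positions: p0=4 p1=7 p2=18 p3=18; velocities now: v0=0 v1=-4 v2=1 v3=3
Collision at t=15/4: particles 0 and 1 swap velocities; positions: p0=4 p1=4 p2=75/4 p3=81/4; velocities now: v0=-4 v1=0 v2=1 v3=3

Answer: 2,3 1,2 2,3 0,1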